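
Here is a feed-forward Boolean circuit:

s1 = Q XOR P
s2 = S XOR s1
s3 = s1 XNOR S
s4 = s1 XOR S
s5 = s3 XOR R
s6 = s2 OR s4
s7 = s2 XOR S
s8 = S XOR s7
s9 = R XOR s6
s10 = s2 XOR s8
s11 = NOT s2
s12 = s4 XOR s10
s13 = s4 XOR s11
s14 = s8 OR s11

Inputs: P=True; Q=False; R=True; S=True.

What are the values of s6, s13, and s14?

s6 = False; s13 = True; s14 = True

s1 = Q XOR P = False XOR True = True
s2 = S XOR s1 = True XOR True = False
s4 = s1 XOR S = True XOR True = False
s6 = s2 OR s4 = False OR False = False
s7 = s2 XOR S = False XOR True = True
s8 = S XOR s7 = True XOR True = False
s11 = NOT s2 = NOT False = True
s13 = s4 XOR s11 = False XOR True = True
s14 = s8 OR s11 = False OR True = True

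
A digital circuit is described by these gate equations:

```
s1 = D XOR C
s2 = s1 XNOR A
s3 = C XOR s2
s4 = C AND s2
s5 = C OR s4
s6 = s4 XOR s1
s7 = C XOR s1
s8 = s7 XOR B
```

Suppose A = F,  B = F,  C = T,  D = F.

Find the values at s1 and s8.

s1 = T, s8 = F

s1 = D XOR C = F XOR T = T
s7 = C XOR s1 = T XOR T = F
s8 = s7 XOR B = F XOR F = F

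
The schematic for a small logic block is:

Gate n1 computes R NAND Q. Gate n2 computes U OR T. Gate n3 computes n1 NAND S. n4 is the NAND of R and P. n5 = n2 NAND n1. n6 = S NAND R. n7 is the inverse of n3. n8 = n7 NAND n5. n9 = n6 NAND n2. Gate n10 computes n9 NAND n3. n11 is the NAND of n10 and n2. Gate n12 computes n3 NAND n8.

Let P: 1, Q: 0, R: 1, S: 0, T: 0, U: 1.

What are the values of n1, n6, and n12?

n1 = 1, n6 = 1, n12 = 0

n1 = R NAND Q = 1 NAND 0 = 1
n2 = U OR T = 1 OR 0 = 1
n3 = n1 NAND S = 1 NAND 0 = 1
n5 = n2 NAND n1 = 1 NAND 1 = 0
n6 = S NAND R = 0 NAND 1 = 1
n7 = NOT n3 = NOT 1 = 0
n8 = n7 NAND n5 = 0 NAND 0 = 1
n12 = n3 NAND n8 = 1 NAND 1 = 0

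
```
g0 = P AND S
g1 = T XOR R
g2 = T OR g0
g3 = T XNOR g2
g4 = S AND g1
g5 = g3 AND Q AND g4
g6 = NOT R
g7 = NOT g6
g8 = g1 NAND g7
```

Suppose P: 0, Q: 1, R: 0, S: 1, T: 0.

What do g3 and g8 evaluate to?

g0 = P AND S = 0 AND 1 = 0
g1 = T XOR R = 0 XOR 0 = 0
g2 = T OR g0 = 0 OR 0 = 0
g3 = T XNOR g2 = 0 XNOR 0 = 1
g6 = NOT R = NOT 0 = 1
g7 = NOT g6 = NOT 1 = 0
g8 = g1 NAND g7 = 0 NAND 0 = 1

g3 = 1, g8 = 1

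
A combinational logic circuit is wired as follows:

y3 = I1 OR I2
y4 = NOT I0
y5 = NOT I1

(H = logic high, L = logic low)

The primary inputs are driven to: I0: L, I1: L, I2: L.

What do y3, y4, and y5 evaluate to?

y3 = L; y4 = H; y5 = H

y3 = L OR L = L
y4 = NOT L = H
y5 = NOT L = H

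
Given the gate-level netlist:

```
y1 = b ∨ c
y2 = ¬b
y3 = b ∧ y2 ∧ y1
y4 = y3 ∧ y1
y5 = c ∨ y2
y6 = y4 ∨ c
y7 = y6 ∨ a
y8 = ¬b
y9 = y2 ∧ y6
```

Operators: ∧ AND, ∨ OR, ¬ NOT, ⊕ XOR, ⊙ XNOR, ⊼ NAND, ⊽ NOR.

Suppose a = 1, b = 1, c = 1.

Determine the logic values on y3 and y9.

y1 = b OR c = 1 OR 1 = 1
y2 = NOT b = NOT 1 = 0
y3 = b AND y2 AND y1 = 1 AND 0 AND 1 = 0
y4 = y3 AND y1 = 0 AND 1 = 0
y6 = y4 OR c = 0 OR 1 = 1
y9 = y2 AND y6 = 0 AND 1 = 0

y3 = 0  y9 = 0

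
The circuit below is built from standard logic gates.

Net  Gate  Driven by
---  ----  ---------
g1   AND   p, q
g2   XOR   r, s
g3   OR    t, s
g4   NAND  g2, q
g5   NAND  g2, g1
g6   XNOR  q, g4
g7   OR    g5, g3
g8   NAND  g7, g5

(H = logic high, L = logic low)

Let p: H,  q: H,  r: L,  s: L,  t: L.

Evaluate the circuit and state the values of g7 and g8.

g1 = p AND q = H AND H = H
g2 = r XOR s = L XOR L = L
g3 = t OR s = L OR L = L
g5 = g2 NAND g1 = L NAND H = H
g7 = g5 OR g3 = H OR L = H
g8 = g7 NAND g5 = H NAND H = L

g7 = H, g8 = L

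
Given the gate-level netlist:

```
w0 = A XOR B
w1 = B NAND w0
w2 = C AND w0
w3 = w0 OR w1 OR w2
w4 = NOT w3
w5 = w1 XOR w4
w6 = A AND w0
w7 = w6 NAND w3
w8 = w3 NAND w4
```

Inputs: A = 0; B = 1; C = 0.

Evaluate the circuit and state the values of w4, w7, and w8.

w0 = A XOR B = 0 XOR 1 = 1
w1 = B NAND w0 = 1 NAND 1 = 0
w2 = C AND w0 = 0 AND 1 = 0
w3 = w0 OR w1 OR w2 = 1 OR 0 OR 0 = 1
w4 = NOT w3 = NOT 1 = 0
w6 = A AND w0 = 0 AND 1 = 0
w7 = w6 NAND w3 = 0 NAND 1 = 1
w8 = w3 NAND w4 = 1 NAND 0 = 1

w4 = 0  w7 = 1  w8 = 1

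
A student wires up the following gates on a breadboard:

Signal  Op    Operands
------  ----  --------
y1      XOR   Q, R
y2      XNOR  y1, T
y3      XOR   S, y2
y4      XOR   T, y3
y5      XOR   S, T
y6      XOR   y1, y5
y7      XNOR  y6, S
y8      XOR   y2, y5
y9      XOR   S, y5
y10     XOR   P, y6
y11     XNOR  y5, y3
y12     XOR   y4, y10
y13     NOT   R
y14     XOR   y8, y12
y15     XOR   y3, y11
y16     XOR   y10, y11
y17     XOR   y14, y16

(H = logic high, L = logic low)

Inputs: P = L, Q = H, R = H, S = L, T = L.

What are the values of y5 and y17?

y5 = L, y17 = L

y1 = Q XOR R = H XOR H = L
y2 = y1 XNOR T = L XNOR L = H
y3 = S XOR y2 = L XOR H = H
y4 = T XOR y3 = L XOR H = H
y5 = S XOR T = L XOR L = L
y6 = y1 XOR y5 = L XOR L = L
y8 = y2 XOR y5 = H XOR L = H
y10 = P XOR y6 = L XOR L = L
y11 = y5 XNOR y3 = L XNOR H = L
y12 = y4 XOR y10 = H XOR L = H
y14 = y8 XOR y12 = H XOR H = L
y16 = y10 XOR y11 = L XOR L = L
y17 = y14 XOR y16 = L XOR L = L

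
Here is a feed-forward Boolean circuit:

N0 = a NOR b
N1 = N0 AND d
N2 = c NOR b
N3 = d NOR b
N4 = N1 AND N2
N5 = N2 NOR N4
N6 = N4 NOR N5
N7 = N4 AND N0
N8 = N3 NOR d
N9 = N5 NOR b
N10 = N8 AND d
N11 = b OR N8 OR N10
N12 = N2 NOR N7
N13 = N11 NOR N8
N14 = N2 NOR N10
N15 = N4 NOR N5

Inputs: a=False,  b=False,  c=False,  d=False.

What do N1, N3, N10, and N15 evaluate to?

N0 = a NOR b = False NOR False = True
N1 = N0 AND d = True AND False = False
N2 = c NOR b = False NOR False = True
N3 = d NOR b = False NOR False = True
N4 = N1 AND N2 = False AND True = False
N5 = N2 NOR N4 = True NOR False = False
N8 = N3 NOR d = True NOR False = False
N10 = N8 AND d = False AND False = False
N15 = N4 NOR N5 = False NOR False = True

N1 = False, N3 = True, N10 = False, N15 = True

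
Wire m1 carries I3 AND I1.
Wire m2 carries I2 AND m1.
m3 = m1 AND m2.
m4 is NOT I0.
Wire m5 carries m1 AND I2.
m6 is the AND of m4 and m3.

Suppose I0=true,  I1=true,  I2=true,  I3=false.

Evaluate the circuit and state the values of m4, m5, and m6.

m1 = I3 AND I1 = false AND true = false
m2 = I2 AND m1 = true AND false = false
m3 = m1 AND m2 = false AND false = false
m4 = NOT I0 = NOT true = false
m5 = m1 AND I2 = false AND true = false
m6 = m4 AND m3 = false AND false = false

m4 = false, m5 = false, m6 = false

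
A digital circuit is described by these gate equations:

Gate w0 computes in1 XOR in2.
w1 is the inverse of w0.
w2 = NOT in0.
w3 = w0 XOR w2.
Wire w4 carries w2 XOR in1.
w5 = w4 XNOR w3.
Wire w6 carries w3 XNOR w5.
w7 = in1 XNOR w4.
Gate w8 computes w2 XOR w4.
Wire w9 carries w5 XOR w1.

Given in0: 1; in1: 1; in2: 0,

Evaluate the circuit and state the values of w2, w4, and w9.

w2 = 0, w4 = 1, w9 = 1

w0 = in1 XOR in2 = 1 XOR 0 = 1
w1 = NOT w0 = NOT 1 = 0
w2 = NOT in0 = NOT 1 = 0
w3 = w0 XOR w2 = 1 XOR 0 = 1
w4 = w2 XOR in1 = 0 XOR 1 = 1
w5 = w4 XNOR w3 = 1 XNOR 1 = 1
w9 = w5 XOR w1 = 1 XOR 0 = 1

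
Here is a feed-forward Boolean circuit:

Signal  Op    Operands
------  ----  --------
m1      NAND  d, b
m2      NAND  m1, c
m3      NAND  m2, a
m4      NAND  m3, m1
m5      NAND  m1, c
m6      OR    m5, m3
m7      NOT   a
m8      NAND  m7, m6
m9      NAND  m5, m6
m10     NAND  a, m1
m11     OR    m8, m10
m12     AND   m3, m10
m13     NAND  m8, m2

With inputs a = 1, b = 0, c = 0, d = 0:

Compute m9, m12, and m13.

m9 = 0; m12 = 0; m13 = 0

m1 = d NAND b = 0 NAND 0 = 1
m2 = m1 NAND c = 1 NAND 0 = 1
m3 = m2 NAND a = 1 NAND 1 = 0
m5 = m1 NAND c = 1 NAND 0 = 1
m6 = m5 OR m3 = 1 OR 0 = 1
m7 = NOT a = NOT 1 = 0
m8 = m7 NAND m6 = 0 NAND 1 = 1
m9 = m5 NAND m6 = 1 NAND 1 = 0
m10 = a NAND m1 = 1 NAND 1 = 0
m12 = m3 AND m10 = 0 AND 0 = 0
m13 = m8 NAND m2 = 1 NAND 1 = 0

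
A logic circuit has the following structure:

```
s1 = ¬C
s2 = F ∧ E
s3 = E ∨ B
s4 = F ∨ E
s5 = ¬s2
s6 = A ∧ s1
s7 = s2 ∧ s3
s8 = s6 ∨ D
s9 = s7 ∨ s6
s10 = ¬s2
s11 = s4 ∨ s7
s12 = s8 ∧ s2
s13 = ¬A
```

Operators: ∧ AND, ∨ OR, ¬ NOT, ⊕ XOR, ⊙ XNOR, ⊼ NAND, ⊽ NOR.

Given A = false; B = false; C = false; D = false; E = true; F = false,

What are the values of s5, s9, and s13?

s5 = true, s9 = false, s13 = true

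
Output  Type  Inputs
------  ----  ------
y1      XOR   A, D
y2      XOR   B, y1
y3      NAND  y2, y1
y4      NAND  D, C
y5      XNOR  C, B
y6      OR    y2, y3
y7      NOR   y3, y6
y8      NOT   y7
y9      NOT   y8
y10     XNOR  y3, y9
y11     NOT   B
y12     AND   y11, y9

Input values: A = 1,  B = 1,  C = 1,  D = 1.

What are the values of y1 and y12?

y1 = 0, y12 = 0

y1 = A XOR D = 1 XOR 1 = 0
y2 = B XOR y1 = 1 XOR 0 = 1
y3 = y2 NAND y1 = 1 NAND 0 = 1
y6 = y2 OR y3 = 1 OR 1 = 1
y7 = y3 NOR y6 = 1 NOR 1 = 0
y8 = NOT y7 = NOT 0 = 1
y9 = NOT y8 = NOT 1 = 0
y11 = NOT B = NOT 1 = 0
y12 = y11 AND y9 = 0 AND 0 = 0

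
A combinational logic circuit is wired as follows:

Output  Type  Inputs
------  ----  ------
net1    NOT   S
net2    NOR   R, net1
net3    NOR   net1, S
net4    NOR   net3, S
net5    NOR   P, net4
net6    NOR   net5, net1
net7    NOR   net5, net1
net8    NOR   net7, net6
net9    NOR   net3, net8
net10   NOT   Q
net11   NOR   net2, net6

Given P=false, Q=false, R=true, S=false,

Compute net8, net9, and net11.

net1 = NOT S = NOT false = true
net2 = R NOR net1 = true NOR true = false
net3 = net1 NOR S = true NOR false = false
net4 = net3 NOR S = false NOR false = true
net5 = P NOR net4 = false NOR true = false
net6 = net5 NOR net1 = false NOR true = false
net7 = net5 NOR net1 = false NOR true = false
net8 = net7 NOR net6 = false NOR false = true
net9 = net3 NOR net8 = false NOR true = false
net11 = net2 NOR net6 = false NOR false = true

net8 = true  net9 = false  net11 = true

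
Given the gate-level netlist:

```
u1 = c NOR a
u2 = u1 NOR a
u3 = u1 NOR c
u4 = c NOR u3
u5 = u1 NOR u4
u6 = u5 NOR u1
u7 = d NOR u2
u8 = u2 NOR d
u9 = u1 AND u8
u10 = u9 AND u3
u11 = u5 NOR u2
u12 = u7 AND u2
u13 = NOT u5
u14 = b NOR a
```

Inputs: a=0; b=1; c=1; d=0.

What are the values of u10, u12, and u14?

u10 = 0, u12 = 0, u14 = 0

u1 = c NOR a = 1 NOR 0 = 0
u2 = u1 NOR a = 0 NOR 0 = 1
u3 = u1 NOR c = 0 NOR 1 = 0
u7 = d NOR u2 = 0 NOR 1 = 0
u8 = u2 NOR d = 1 NOR 0 = 0
u9 = u1 AND u8 = 0 AND 0 = 0
u10 = u9 AND u3 = 0 AND 0 = 0
u12 = u7 AND u2 = 0 AND 1 = 0
u14 = b NOR a = 1 NOR 0 = 0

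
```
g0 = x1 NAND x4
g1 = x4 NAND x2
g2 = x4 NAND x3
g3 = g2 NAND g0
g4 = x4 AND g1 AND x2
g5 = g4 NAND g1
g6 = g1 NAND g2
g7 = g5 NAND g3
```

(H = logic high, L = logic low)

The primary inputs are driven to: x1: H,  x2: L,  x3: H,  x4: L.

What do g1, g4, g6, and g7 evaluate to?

g1 = H, g4 = L, g6 = L, g7 = H

g0 = x1 NAND x4 = H NAND L = H
g1 = x4 NAND x2 = L NAND L = H
g2 = x4 NAND x3 = L NAND H = H
g3 = g2 NAND g0 = H NAND H = L
g4 = x4 AND g1 AND x2 = L AND H AND L = L
g5 = g4 NAND g1 = L NAND H = H
g6 = g1 NAND g2 = H NAND H = L
g7 = g5 NAND g3 = H NAND L = H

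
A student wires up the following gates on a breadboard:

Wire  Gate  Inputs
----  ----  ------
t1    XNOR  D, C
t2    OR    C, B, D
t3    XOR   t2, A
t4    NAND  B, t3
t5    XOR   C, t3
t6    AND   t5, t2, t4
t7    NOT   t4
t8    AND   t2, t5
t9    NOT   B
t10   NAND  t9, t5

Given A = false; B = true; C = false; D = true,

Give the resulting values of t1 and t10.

t1 = D XNOR C = true XNOR false = false
t2 = C OR B OR D = false OR true OR true = true
t3 = t2 XOR A = true XOR false = true
t5 = C XOR t3 = false XOR true = true
t9 = NOT B = NOT true = false
t10 = t9 NAND t5 = false NAND true = true

t1 = false, t10 = true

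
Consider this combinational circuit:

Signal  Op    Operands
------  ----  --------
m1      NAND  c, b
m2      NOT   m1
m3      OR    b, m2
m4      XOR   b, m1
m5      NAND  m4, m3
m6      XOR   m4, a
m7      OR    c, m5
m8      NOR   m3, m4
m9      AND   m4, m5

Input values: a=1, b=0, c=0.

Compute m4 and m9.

m4 = 1, m9 = 1

m1 = c NAND b = 0 NAND 0 = 1
m2 = NOT m1 = NOT 1 = 0
m3 = b OR m2 = 0 OR 0 = 0
m4 = b XOR m1 = 0 XOR 1 = 1
m5 = m4 NAND m3 = 1 NAND 0 = 1
m9 = m4 AND m5 = 1 AND 1 = 1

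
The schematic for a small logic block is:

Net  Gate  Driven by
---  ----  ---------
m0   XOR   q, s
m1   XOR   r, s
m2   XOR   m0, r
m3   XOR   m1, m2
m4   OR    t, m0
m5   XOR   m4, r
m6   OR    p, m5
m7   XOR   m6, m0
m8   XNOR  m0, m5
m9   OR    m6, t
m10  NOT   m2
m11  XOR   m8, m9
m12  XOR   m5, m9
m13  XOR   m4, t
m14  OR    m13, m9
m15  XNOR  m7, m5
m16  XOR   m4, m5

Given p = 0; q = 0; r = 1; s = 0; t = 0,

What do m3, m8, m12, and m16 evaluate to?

m3 = 0; m8 = 0; m12 = 0; m16 = 1

m0 = q XOR s = 0 XOR 0 = 0
m1 = r XOR s = 1 XOR 0 = 1
m2 = m0 XOR r = 0 XOR 1 = 1
m3 = m1 XOR m2 = 1 XOR 1 = 0
m4 = t OR m0 = 0 OR 0 = 0
m5 = m4 XOR r = 0 XOR 1 = 1
m6 = p OR m5 = 0 OR 1 = 1
m8 = m0 XNOR m5 = 0 XNOR 1 = 0
m9 = m6 OR t = 1 OR 0 = 1
m12 = m5 XOR m9 = 1 XOR 1 = 0
m16 = m4 XOR m5 = 0 XOR 1 = 1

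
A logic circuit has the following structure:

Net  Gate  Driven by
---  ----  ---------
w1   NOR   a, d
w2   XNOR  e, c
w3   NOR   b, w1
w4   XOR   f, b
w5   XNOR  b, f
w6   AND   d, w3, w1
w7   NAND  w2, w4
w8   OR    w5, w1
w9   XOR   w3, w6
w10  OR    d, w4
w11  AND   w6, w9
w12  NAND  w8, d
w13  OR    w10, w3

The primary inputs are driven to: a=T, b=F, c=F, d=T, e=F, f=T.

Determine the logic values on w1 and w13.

w1 = F; w13 = T

w1 = a NOR d = T NOR T = F
w3 = b NOR w1 = F NOR F = T
w4 = f XOR b = T XOR F = T
w10 = d OR w4 = T OR T = T
w13 = w10 OR w3 = T OR T = T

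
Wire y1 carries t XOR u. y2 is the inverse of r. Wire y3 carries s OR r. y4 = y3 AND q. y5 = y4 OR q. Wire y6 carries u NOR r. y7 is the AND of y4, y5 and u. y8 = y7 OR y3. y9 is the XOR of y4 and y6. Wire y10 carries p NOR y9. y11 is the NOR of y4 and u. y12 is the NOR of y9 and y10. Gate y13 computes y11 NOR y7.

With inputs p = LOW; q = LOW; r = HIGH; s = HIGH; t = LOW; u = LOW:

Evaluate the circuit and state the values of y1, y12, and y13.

y1 = t XOR u = LOW XOR LOW = LOW
y3 = s OR r = HIGH OR HIGH = HIGH
y4 = y3 AND q = HIGH AND LOW = LOW
y5 = y4 OR q = LOW OR LOW = LOW
y6 = u NOR r = LOW NOR HIGH = LOW
y7 = y4 AND y5 AND u = LOW AND LOW AND LOW = LOW
y9 = y4 XOR y6 = LOW XOR LOW = LOW
y10 = p NOR y9 = LOW NOR LOW = HIGH
y11 = y4 NOR u = LOW NOR LOW = HIGH
y12 = y9 NOR y10 = LOW NOR HIGH = LOW
y13 = y11 NOR y7 = HIGH NOR LOW = LOW

y1 = LOW, y12 = LOW, y13 = LOW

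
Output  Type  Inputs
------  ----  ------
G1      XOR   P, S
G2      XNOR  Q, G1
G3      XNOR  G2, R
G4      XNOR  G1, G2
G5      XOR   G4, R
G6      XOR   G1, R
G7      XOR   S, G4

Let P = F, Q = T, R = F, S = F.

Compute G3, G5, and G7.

G3 = T, G5 = T, G7 = T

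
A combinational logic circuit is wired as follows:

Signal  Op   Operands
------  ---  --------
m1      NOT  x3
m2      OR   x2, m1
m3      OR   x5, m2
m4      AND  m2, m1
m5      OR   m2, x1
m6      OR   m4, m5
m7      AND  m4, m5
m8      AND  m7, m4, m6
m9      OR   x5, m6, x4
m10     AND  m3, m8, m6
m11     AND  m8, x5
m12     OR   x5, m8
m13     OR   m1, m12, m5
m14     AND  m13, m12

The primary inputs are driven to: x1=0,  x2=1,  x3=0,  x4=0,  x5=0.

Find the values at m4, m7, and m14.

m1 = NOT x3 = NOT 0 = 1
m2 = x2 OR m1 = 1 OR 1 = 1
m4 = m2 AND m1 = 1 AND 1 = 1
m5 = m2 OR x1 = 1 OR 0 = 1
m6 = m4 OR m5 = 1 OR 1 = 1
m7 = m4 AND m5 = 1 AND 1 = 1
m8 = m7 AND m4 AND m6 = 1 AND 1 AND 1 = 1
m12 = x5 OR m8 = 0 OR 1 = 1
m13 = m1 OR m12 OR m5 = 1 OR 1 OR 1 = 1
m14 = m13 AND m12 = 1 AND 1 = 1

m4 = 1, m7 = 1, m14 = 1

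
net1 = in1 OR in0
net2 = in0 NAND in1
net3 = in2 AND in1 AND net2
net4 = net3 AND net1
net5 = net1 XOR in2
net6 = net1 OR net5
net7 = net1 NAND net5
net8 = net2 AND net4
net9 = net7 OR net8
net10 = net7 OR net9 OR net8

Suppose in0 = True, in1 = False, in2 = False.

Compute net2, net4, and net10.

net2 = True, net4 = False, net10 = False

net1 = in1 OR in0 = False OR True = True
net2 = in0 NAND in1 = True NAND False = True
net3 = in2 AND in1 AND net2 = False AND False AND True = False
net4 = net3 AND net1 = False AND True = False
net5 = net1 XOR in2 = True XOR False = True
net7 = net1 NAND net5 = True NAND True = False
net8 = net2 AND net4 = True AND False = False
net9 = net7 OR net8 = False OR False = False
net10 = net7 OR net9 OR net8 = False OR False OR False = False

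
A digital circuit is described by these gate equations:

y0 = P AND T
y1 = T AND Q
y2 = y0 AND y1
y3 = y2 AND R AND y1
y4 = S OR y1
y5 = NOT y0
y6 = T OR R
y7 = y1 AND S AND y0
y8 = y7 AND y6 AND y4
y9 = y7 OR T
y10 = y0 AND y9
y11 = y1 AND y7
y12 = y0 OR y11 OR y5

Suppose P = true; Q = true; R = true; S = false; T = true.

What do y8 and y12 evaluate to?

y8 = false  y12 = true

y0 = P AND T = true AND true = true
y1 = T AND Q = true AND true = true
y4 = S OR y1 = false OR true = true
y5 = NOT y0 = NOT true = false
y6 = T OR R = true OR true = true
y7 = y1 AND S AND y0 = true AND false AND true = false
y8 = y7 AND y6 AND y4 = false AND true AND true = false
y11 = y1 AND y7 = true AND false = false
y12 = y0 OR y11 OR y5 = true OR false OR false = true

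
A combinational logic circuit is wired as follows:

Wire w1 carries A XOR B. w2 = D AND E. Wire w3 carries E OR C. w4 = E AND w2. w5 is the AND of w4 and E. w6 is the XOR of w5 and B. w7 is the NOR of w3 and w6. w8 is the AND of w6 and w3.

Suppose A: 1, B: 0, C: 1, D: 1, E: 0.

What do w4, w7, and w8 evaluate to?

w2 = D AND E = 1 AND 0 = 0
w3 = E OR C = 0 OR 1 = 1
w4 = E AND w2 = 0 AND 0 = 0
w5 = w4 AND E = 0 AND 0 = 0
w6 = w5 XOR B = 0 XOR 0 = 0
w7 = w3 NOR w6 = 1 NOR 0 = 0
w8 = w6 AND w3 = 0 AND 1 = 0

w4 = 0  w7 = 0  w8 = 0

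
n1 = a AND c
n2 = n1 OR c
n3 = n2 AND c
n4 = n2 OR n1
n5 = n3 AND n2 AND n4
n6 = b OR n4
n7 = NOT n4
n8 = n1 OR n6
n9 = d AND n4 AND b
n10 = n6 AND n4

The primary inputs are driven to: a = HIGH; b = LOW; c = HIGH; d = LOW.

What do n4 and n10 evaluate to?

n1 = a AND c = HIGH AND HIGH = HIGH
n2 = n1 OR c = HIGH OR HIGH = HIGH
n4 = n2 OR n1 = HIGH OR HIGH = HIGH
n6 = b OR n4 = LOW OR HIGH = HIGH
n10 = n6 AND n4 = HIGH AND HIGH = HIGH

n4 = HIGH, n10 = HIGH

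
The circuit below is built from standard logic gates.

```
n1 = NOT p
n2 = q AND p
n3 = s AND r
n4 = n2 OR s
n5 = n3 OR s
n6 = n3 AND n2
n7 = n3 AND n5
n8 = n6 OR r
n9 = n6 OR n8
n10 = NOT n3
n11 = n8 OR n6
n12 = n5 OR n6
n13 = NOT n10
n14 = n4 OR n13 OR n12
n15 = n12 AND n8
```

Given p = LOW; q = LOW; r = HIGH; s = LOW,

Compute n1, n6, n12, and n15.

n1 = HIGH; n6 = LOW; n12 = LOW; n15 = LOW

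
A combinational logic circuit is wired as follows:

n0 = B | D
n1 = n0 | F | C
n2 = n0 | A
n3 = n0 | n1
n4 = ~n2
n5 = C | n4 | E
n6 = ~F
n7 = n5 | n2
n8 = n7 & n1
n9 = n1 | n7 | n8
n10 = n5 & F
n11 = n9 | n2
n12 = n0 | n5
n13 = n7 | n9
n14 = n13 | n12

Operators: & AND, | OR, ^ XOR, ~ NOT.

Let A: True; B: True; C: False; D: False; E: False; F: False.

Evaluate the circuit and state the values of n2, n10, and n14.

n0 = B OR D = True OR False = True
n1 = n0 OR F OR C = True OR False OR False = True
n2 = n0 OR A = True OR True = True
n4 = NOT n2 = NOT True = False
n5 = C OR n4 OR E = False OR False OR False = False
n7 = n5 OR n2 = False OR True = True
n8 = n7 AND n1 = True AND True = True
n9 = n1 OR n7 OR n8 = True OR True OR True = True
n10 = n5 AND F = False AND False = False
n12 = n0 OR n5 = True OR False = True
n13 = n7 OR n9 = True OR True = True
n14 = n13 OR n12 = True OR True = True

n2 = True, n10 = False, n14 = True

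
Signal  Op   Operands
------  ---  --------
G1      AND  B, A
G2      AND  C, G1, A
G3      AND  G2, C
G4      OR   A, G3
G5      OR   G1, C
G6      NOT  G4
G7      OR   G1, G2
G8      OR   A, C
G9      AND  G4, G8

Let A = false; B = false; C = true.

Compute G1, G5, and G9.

G1 = B AND A = false AND false = false
G2 = C AND G1 AND A = true AND false AND false = false
G3 = G2 AND C = false AND true = false
G4 = A OR G3 = false OR false = false
G5 = G1 OR C = false OR true = true
G8 = A OR C = false OR true = true
G9 = G4 AND G8 = false AND true = false

G1 = false, G5 = true, G9 = false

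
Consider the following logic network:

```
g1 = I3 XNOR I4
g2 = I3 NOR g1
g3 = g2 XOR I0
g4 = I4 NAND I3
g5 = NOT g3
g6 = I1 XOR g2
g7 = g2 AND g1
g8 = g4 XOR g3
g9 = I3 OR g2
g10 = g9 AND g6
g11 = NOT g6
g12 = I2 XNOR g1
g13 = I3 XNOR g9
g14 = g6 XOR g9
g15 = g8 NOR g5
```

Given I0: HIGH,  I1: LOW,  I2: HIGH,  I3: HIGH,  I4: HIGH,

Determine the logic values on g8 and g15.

g8 = HIGH, g15 = LOW

g1 = I3 XNOR I4 = HIGH XNOR HIGH = HIGH
g2 = I3 NOR g1 = HIGH NOR HIGH = LOW
g3 = g2 XOR I0 = LOW XOR HIGH = HIGH
g4 = I4 NAND I3 = HIGH NAND HIGH = LOW
g5 = NOT g3 = NOT HIGH = LOW
g8 = g4 XOR g3 = LOW XOR HIGH = HIGH
g15 = g8 NOR g5 = HIGH NOR LOW = LOW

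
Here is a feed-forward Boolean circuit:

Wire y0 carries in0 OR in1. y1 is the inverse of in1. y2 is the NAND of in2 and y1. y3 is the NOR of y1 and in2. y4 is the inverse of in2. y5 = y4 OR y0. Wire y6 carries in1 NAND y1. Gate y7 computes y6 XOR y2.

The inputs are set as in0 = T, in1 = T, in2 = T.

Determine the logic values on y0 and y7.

y0 = T  y7 = F

y0 = in0 OR in1 = T OR T = T
y1 = NOT in1 = NOT T = F
y2 = in2 NAND y1 = T NAND F = T
y6 = in1 NAND y1 = T NAND F = T
y7 = y6 XOR y2 = T XOR T = F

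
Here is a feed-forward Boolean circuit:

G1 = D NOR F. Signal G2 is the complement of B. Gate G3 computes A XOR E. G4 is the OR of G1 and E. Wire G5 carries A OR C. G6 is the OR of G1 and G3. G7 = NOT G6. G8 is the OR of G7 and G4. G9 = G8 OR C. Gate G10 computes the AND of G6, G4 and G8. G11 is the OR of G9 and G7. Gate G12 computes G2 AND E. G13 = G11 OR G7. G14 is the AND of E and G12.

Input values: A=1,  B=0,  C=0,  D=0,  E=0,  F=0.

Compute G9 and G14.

G9 = 1; G14 = 0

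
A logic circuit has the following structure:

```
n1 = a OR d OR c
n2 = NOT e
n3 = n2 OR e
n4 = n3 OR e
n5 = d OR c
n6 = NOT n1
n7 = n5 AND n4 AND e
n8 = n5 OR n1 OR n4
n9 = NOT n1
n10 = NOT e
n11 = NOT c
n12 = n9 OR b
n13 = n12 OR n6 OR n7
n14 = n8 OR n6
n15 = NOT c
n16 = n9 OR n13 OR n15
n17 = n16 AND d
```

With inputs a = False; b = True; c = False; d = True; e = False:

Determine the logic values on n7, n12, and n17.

n7 = False, n12 = True, n17 = True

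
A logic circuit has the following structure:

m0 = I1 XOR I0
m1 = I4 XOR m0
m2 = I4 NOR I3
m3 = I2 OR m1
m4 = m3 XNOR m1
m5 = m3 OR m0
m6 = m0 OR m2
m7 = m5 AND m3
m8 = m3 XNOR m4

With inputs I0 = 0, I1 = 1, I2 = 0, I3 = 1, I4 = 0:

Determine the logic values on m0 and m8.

m0 = I1 XOR I0 = 1 XOR 0 = 1
m1 = I4 XOR m0 = 0 XOR 1 = 1
m3 = I2 OR m1 = 0 OR 1 = 1
m4 = m3 XNOR m1 = 1 XNOR 1 = 1
m8 = m3 XNOR m4 = 1 XNOR 1 = 1

m0 = 1, m8 = 1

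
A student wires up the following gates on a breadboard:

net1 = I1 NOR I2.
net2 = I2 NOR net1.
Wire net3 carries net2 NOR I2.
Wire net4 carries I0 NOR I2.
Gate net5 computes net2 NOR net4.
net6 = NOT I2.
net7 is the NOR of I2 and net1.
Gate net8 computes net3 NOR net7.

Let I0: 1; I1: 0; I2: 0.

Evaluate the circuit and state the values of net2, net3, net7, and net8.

net1 = I1 NOR I2 = 0 NOR 0 = 1
net2 = I2 NOR net1 = 0 NOR 1 = 0
net3 = net2 NOR I2 = 0 NOR 0 = 1
net7 = I2 NOR net1 = 0 NOR 1 = 0
net8 = net3 NOR net7 = 1 NOR 0 = 0

net2 = 0, net3 = 1, net7 = 0, net8 = 0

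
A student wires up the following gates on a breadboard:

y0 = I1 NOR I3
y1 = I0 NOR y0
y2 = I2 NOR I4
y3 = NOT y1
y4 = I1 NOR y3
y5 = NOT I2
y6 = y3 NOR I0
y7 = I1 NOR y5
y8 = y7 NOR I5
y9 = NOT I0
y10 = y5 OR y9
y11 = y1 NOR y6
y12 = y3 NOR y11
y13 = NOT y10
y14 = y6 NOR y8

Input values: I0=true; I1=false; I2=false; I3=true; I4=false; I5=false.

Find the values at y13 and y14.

y0 = I1 NOR I3 = false NOR true = false
y1 = I0 NOR y0 = true NOR false = false
y3 = NOT y1 = NOT false = true
y5 = NOT I2 = NOT false = true
y6 = y3 NOR I0 = true NOR true = false
y7 = I1 NOR y5 = false NOR true = false
y8 = y7 NOR I5 = false NOR false = true
y9 = NOT I0 = NOT true = false
y10 = y5 OR y9 = true OR false = true
y13 = NOT y10 = NOT true = false
y14 = y6 NOR y8 = false NOR true = false

y13 = false, y14 = false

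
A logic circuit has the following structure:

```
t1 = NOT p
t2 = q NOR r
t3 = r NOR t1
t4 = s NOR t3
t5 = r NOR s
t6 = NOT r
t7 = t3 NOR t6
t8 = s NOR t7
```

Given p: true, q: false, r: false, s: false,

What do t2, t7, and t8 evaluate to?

t1 = NOT p = NOT true = false
t2 = q NOR r = false NOR false = true
t3 = r NOR t1 = false NOR false = true
t6 = NOT r = NOT false = true
t7 = t3 NOR t6 = true NOR true = false
t8 = s NOR t7 = false NOR false = true

t2 = true  t7 = false  t8 = true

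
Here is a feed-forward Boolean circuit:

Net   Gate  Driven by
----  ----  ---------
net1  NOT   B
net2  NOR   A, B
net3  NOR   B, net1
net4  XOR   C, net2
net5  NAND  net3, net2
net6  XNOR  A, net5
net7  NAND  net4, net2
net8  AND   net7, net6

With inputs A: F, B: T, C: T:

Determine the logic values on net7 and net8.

net7 = T; net8 = F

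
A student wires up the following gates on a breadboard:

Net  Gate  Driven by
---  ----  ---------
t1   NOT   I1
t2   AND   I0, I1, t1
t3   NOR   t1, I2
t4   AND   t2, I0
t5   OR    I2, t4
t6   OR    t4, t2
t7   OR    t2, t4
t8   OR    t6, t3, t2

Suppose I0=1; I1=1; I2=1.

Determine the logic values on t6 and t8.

t6 = 0  t8 = 0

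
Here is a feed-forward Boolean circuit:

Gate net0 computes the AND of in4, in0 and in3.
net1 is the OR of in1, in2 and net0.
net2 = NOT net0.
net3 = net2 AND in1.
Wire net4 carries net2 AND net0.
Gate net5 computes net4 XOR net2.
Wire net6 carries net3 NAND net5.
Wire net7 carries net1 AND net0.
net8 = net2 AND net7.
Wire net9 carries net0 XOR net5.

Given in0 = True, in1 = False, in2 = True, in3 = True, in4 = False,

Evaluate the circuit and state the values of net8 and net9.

net8 = False, net9 = True

net0 = in4 AND in0 AND in3 = False AND True AND True = False
net1 = in1 OR in2 OR net0 = False OR True OR False = True
net2 = NOT net0 = NOT False = True
net4 = net2 AND net0 = True AND False = False
net5 = net4 XOR net2 = False XOR True = True
net7 = net1 AND net0 = True AND False = False
net8 = net2 AND net7 = True AND False = False
net9 = net0 XOR net5 = False XOR True = True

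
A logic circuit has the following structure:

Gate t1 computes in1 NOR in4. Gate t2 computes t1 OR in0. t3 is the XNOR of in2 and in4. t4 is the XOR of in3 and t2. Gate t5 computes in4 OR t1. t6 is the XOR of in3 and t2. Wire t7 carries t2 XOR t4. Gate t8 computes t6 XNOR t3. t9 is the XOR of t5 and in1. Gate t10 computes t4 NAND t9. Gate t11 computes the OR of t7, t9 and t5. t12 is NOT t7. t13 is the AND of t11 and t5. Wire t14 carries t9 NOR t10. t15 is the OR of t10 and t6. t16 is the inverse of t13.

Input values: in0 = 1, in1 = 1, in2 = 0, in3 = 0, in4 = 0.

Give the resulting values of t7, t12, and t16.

t7 = 0, t12 = 1, t16 = 1

t1 = in1 NOR in4 = 1 NOR 0 = 0
t2 = t1 OR in0 = 0 OR 1 = 1
t4 = in3 XOR t2 = 0 XOR 1 = 1
t5 = in4 OR t1 = 0 OR 0 = 0
t7 = t2 XOR t4 = 1 XOR 1 = 0
t9 = t5 XOR in1 = 0 XOR 1 = 1
t11 = t7 OR t9 OR t5 = 0 OR 1 OR 0 = 1
t12 = NOT t7 = NOT 0 = 1
t13 = t11 AND t5 = 1 AND 0 = 0
t16 = NOT t13 = NOT 0 = 1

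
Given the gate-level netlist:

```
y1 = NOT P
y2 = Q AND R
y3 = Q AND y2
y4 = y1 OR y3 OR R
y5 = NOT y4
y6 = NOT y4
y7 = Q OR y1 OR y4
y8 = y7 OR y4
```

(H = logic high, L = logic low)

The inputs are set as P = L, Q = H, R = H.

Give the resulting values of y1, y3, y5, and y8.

y1 = NOT P = NOT L = H
y2 = Q AND R = H AND H = H
y3 = Q AND y2 = H AND H = H
y4 = y1 OR y3 OR R = H OR H OR H = H
y5 = NOT y4 = NOT H = L
y7 = Q OR y1 OR y4 = H OR H OR H = H
y8 = y7 OR y4 = H OR H = H

y1 = H, y3 = H, y5 = L, y8 = H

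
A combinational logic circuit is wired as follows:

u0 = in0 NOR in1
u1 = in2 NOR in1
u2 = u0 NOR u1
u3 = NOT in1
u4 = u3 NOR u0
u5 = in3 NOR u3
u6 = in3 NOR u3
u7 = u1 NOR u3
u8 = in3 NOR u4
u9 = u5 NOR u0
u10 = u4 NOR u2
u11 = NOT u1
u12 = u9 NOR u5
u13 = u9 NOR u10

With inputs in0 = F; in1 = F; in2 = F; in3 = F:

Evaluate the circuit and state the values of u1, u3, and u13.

u0 = in0 NOR in1 = F NOR F = T
u1 = in2 NOR in1 = F NOR F = T
u2 = u0 NOR u1 = T NOR T = F
u3 = NOT in1 = NOT F = T
u4 = u3 NOR u0 = T NOR T = F
u5 = in3 NOR u3 = F NOR T = F
u9 = u5 NOR u0 = F NOR T = F
u10 = u4 NOR u2 = F NOR F = T
u13 = u9 NOR u10 = F NOR T = F

u1 = T  u3 = T  u13 = F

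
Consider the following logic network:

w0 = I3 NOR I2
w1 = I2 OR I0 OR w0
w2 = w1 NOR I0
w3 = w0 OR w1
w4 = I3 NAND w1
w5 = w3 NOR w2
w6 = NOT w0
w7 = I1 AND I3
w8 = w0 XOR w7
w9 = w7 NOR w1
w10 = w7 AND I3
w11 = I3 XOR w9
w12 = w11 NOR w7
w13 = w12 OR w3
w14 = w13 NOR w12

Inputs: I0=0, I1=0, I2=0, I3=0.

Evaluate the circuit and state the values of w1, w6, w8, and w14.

w1 = 1, w6 = 0, w8 = 1, w14 = 0

w0 = I3 NOR I2 = 0 NOR 0 = 1
w1 = I2 OR I0 OR w0 = 0 OR 0 OR 1 = 1
w3 = w0 OR w1 = 1 OR 1 = 1
w6 = NOT w0 = NOT 1 = 0
w7 = I1 AND I3 = 0 AND 0 = 0
w8 = w0 XOR w7 = 1 XOR 0 = 1
w9 = w7 NOR w1 = 0 NOR 1 = 0
w11 = I3 XOR w9 = 0 XOR 0 = 0
w12 = w11 NOR w7 = 0 NOR 0 = 1
w13 = w12 OR w3 = 1 OR 1 = 1
w14 = w13 NOR w12 = 1 NOR 1 = 0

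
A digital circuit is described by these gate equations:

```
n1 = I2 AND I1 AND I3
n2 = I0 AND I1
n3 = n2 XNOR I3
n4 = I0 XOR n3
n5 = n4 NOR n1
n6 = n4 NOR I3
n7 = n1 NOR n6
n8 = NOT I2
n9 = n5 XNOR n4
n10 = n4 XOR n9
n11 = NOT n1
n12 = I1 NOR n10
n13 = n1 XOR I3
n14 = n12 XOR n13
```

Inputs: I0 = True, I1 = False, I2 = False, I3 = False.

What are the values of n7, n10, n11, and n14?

n7 = False; n10 = False; n11 = True; n14 = True

n1 = I2 AND I1 AND I3 = False AND False AND False = False
n2 = I0 AND I1 = True AND False = False
n3 = n2 XNOR I3 = False XNOR False = True
n4 = I0 XOR n3 = True XOR True = False
n5 = n4 NOR n1 = False NOR False = True
n6 = n4 NOR I3 = False NOR False = True
n7 = n1 NOR n6 = False NOR True = False
n9 = n5 XNOR n4 = True XNOR False = False
n10 = n4 XOR n9 = False XOR False = False
n11 = NOT n1 = NOT False = True
n12 = I1 NOR n10 = False NOR False = True
n13 = n1 XOR I3 = False XOR False = False
n14 = n12 XOR n13 = True XOR False = True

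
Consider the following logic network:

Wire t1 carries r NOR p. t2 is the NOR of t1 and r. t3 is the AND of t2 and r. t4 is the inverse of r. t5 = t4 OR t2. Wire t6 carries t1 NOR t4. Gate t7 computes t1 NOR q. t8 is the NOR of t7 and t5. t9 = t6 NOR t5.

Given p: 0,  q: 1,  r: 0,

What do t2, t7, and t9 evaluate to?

t2 = 0, t7 = 0, t9 = 0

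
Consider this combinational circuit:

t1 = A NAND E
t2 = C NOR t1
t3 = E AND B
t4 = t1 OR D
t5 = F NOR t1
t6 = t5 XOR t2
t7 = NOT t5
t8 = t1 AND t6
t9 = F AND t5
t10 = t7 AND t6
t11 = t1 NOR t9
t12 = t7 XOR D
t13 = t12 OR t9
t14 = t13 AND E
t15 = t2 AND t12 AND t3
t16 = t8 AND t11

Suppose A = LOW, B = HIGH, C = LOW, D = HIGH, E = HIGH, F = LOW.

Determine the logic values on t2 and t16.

t2 = LOW, t16 = LOW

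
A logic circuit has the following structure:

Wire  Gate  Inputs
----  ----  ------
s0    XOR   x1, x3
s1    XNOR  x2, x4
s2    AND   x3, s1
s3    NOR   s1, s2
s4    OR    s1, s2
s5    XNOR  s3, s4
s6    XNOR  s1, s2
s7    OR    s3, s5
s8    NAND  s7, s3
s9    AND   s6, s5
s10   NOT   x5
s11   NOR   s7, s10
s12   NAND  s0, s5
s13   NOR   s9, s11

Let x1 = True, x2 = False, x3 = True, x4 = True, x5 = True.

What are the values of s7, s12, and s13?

s7 = True, s12 = True, s13 = True

s0 = x1 XOR x3 = True XOR True = False
s1 = x2 XNOR x4 = False XNOR True = False
s2 = x3 AND s1 = True AND False = False
s3 = s1 NOR s2 = False NOR False = True
s4 = s1 OR s2 = False OR False = False
s5 = s3 XNOR s4 = True XNOR False = False
s6 = s1 XNOR s2 = False XNOR False = True
s7 = s3 OR s5 = True OR False = True
s9 = s6 AND s5 = True AND False = False
s10 = NOT x5 = NOT True = False
s11 = s7 NOR s10 = True NOR False = False
s12 = s0 NAND s5 = False NAND False = True
s13 = s9 NOR s11 = False NOR False = True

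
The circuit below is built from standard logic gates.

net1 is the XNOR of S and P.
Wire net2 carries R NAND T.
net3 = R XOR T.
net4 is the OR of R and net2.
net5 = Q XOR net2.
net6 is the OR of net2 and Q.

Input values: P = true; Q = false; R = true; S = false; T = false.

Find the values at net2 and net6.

net2 = true, net6 = true

net2 = R NAND T = true NAND false = true
net6 = net2 OR Q = true OR false = true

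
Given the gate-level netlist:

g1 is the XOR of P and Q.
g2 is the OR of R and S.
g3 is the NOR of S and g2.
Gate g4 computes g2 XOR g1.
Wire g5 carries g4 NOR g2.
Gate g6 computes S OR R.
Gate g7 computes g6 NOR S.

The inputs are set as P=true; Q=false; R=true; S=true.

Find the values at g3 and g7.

g3 = false; g7 = false

g2 = R OR S = true OR true = true
g3 = S NOR g2 = true NOR true = false
g6 = S OR R = true OR true = true
g7 = g6 NOR S = true NOR true = false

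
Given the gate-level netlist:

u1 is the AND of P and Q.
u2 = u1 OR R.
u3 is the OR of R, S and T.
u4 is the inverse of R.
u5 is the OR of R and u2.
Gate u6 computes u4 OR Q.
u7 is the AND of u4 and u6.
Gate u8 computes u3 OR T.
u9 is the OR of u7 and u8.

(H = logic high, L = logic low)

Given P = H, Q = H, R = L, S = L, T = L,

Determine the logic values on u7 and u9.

u3 = R OR S OR T = L OR L OR L = L
u4 = NOT R = NOT L = H
u6 = u4 OR Q = H OR H = H
u7 = u4 AND u6 = H AND H = H
u8 = u3 OR T = L OR L = L
u9 = u7 OR u8 = H OR L = H

u7 = H  u9 = H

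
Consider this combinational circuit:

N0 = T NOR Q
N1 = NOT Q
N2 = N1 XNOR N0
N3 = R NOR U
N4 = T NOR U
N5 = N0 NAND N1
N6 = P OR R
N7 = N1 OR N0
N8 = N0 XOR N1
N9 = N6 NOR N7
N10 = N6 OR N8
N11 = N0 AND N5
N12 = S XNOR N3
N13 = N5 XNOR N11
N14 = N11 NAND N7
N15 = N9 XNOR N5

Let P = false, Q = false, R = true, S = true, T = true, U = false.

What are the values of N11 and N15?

N0 = T NOR Q = true NOR false = false
N1 = NOT Q = NOT false = true
N5 = N0 NAND N1 = false NAND true = true
N6 = P OR R = false OR true = true
N7 = N1 OR N0 = true OR false = true
N9 = N6 NOR N7 = true NOR true = false
N11 = N0 AND N5 = false AND true = false
N15 = N9 XNOR N5 = false XNOR true = false

N11 = false, N15 = false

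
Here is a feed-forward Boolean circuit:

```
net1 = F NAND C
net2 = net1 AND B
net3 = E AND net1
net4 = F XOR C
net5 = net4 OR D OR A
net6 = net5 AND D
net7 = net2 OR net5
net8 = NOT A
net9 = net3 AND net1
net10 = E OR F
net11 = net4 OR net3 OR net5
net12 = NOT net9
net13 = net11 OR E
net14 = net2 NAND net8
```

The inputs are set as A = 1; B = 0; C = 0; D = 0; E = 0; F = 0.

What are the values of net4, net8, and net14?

net4 = 0  net8 = 0  net14 = 1

net1 = F NAND C = 0 NAND 0 = 1
net2 = net1 AND B = 1 AND 0 = 0
net4 = F XOR C = 0 XOR 0 = 0
net8 = NOT A = NOT 1 = 0
net14 = net2 NAND net8 = 0 NAND 0 = 1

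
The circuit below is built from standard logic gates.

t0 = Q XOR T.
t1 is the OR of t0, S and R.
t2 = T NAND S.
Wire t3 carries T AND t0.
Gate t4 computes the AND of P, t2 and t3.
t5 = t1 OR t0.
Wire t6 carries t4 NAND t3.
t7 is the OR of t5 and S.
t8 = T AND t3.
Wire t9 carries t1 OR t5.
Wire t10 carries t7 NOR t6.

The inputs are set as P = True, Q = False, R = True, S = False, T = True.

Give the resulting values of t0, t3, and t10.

t0 = True, t3 = True, t10 = False

t0 = Q XOR T = False XOR True = True
t1 = t0 OR S OR R = True OR False OR True = True
t2 = T NAND S = True NAND False = True
t3 = T AND t0 = True AND True = True
t4 = P AND t2 AND t3 = True AND True AND True = True
t5 = t1 OR t0 = True OR True = True
t6 = t4 NAND t3 = True NAND True = False
t7 = t5 OR S = True OR False = True
t10 = t7 NOR t6 = True NOR False = False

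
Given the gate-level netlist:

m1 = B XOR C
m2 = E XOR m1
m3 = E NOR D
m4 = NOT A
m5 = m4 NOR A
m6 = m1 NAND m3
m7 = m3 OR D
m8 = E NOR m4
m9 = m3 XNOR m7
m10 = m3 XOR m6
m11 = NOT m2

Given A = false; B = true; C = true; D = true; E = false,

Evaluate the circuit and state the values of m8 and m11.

m1 = B XOR C = true XOR true = false
m2 = E XOR m1 = false XOR false = false
m4 = NOT A = NOT false = true
m8 = E NOR m4 = false NOR true = false
m11 = NOT m2 = NOT false = true

m8 = false  m11 = true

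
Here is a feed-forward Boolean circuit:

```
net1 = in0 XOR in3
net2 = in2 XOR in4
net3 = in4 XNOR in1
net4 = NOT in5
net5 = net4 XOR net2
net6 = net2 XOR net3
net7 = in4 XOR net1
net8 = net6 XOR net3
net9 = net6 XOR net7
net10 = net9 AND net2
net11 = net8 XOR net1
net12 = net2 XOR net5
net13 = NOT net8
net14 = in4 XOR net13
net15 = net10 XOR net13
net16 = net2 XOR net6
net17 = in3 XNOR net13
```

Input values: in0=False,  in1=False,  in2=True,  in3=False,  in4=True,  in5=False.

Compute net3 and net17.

net3 = False; net17 = False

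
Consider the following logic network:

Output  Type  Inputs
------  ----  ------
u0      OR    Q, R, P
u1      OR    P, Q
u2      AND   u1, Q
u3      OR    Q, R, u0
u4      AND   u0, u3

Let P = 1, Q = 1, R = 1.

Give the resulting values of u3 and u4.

u0 = Q OR R OR P = 1 OR 1 OR 1 = 1
u3 = Q OR R OR u0 = 1 OR 1 OR 1 = 1
u4 = u0 AND u3 = 1 AND 1 = 1

u3 = 1; u4 = 1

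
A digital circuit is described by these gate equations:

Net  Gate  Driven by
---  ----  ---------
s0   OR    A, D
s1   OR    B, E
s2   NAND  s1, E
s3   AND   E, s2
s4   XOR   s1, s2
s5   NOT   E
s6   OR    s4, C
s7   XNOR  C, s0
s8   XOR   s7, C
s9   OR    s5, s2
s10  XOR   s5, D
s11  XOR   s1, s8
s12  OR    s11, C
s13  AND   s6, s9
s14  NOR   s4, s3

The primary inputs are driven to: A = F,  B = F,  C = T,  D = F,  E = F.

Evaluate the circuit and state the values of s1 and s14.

s1 = F  s14 = F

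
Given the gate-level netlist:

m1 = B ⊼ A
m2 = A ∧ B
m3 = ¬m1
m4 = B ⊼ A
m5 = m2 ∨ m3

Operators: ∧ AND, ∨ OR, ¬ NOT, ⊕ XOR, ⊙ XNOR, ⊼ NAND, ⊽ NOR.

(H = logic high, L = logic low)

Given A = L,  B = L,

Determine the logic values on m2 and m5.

m2 = L, m5 = L

m1 = B NAND A = L NAND L = H
m2 = A AND B = L AND L = L
m3 = NOT m1 = NOT H = L
m5 = m2 OR m3 = L OR L = L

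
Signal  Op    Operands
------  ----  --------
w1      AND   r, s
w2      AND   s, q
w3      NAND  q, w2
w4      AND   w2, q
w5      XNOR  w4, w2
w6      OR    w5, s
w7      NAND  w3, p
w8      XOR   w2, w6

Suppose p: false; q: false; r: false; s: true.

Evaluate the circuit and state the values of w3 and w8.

w3 = true, w8 = true

w2 = s AND q = true AND false = false
w3 = q NAND w2 = false NAND false = true
w4 = w2 AND q = false AND false = false
w5 = w4 XNOR w2 = false XNOR false = true
w6 = w5 OR s = true OR true = true
w8 = w2 XOR w6 = false XOR true = true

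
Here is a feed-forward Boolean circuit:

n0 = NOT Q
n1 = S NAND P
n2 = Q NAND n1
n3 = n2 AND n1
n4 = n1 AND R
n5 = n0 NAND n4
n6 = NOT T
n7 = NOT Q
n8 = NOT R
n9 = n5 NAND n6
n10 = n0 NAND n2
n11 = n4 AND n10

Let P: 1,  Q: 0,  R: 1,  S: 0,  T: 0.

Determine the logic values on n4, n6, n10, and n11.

n4 = 1  n6 = 1  n10 = 0  n11 = 0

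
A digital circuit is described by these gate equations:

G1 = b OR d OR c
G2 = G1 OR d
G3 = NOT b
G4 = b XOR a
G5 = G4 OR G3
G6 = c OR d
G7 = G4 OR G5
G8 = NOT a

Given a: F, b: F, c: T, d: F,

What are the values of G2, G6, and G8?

G1 = b OR d OR c = F OR F OR T = T
G2 = G1 OR d = T OR F = T
G6 = c OR d = T OR F = T
G8 = NOT a = NOT F = T

G2 = T, G6 = T, G8 = T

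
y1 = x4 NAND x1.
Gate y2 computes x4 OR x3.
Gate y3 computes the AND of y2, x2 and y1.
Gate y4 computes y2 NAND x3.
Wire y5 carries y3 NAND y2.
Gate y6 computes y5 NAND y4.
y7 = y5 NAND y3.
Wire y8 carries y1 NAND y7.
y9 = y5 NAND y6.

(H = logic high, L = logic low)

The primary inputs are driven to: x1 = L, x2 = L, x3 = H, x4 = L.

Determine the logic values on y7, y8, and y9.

y1 = x4 NAND x1 = L NAND L = H
y2 = x4 OR x3 = L OR H = H
y3 = y2 AND x2 AND y1 = H AND L AND H = L
y4 = y2 NAND x3 = H NAND H = L
y5 = y3 NAND y2 = L NAND H = H
y6 = y5 NAND y4 = H NAND L = H
y7 = y5 NAND y3 = H NAND L = H
y8 = y1 NAND y7 = H NAND H = L
y9 = y5 NAND y6 = H NAND H = L

y7 = H; y8 = L; y9 = L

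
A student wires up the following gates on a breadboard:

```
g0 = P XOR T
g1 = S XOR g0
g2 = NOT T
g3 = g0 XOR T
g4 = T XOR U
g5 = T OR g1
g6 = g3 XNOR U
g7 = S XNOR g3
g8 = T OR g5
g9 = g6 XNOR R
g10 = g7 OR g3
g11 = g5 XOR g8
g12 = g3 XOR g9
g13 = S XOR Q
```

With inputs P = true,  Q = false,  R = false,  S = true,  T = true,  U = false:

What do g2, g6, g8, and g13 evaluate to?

g0 = P XOR T = true XOR true = false
g1 = S XOR g0 = true XOR false = true
g2 = NOT T = NOT true = false
g3 = g0 XOR T = false XOR true = true
g5 = T OR g1 = true OR true = true
g6 = g3 XNOR U = true XNOR false = false
g8 = T OR g5 = true OR true = true
g13 = S XOR Q = true XOR false = true

g2 = false, g6 = false, g8 = true, g13 = true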